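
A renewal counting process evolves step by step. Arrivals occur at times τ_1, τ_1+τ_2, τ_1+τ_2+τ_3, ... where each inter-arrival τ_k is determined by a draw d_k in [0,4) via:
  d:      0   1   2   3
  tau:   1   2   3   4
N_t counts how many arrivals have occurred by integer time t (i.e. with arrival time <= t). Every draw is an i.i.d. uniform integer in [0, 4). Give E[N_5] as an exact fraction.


1845/1024

Inter-arrival values over d=0..3: [1, 2, 3, 4]
Each d has probability 1/4, so the pmf of τ is: f(1) = 1/4, f(2) = 1/4, f(3) = 1/4, f(4) = 1/4
Renewal equation for m(n) = E[N_n]: condition on τ_1 = k (if k <= n, one arrival plus a fresh copy on the remaining n−k steps): m(n) = F(n) + Σ_{k<=n} f(k)·m(n−k), where F(n) = P(τ <= n) and m(0) = 0
m(1) = F(1) = 1/4
m(2) = F(2) + f(1)·m(1) = 1/2 + 1/4·1/4 = 9/16
m(3) = F(3) + f(1)·m(2) + f(2)·m(1) = 3/4 + 1/4·9/16 + 1/4·1/4 = 61/64
m(4) = F(4) + f(1)·m(3) + f(2)·m(2) + f(3)·m(1) = 1 + 1/4·61/64 + 1/4·9/16 + 1/4·1/4 = 369/256
m(5) = F(5) + f(1)·m(4) + f(2)·m(3) + f(3)·m(2) + f(4)·m(1) = 1 + 1/4·369/256 + 1/4·61/64 + 1/4·9/16 + 1/4·1/4 = 1845/1024
E[N_5] = m(5) = 1845/1024


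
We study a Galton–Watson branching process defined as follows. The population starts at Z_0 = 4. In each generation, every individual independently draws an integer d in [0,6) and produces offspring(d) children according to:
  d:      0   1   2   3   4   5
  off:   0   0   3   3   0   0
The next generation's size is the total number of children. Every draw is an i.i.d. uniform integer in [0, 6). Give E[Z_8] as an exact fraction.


Outcome values over d=0..5: [0, 0, 3, 3, 0, 0]
Σy = 6, Σy² = 18, M = 6
μ = 6/6 = 1,  σ² = 18/6 − (1)² = 2
E[Z_0] = 4
E[Z_1] = 1·E[Z_0] = 4
E[Z_2] = 1·E[Z_1] = 4
E[Z_3] = 1·E[Z_2] = 4
E[Z_4] = 1·E[Z_3] = 4
E[Z_5] = 1·E[Z_4] = 4
E[Z_6] = 1·E[Z_5] = 4
E[Z_7] = 1·E[Z_6] = 4
E[Z_8] = 1·E[Z_7] = 4

4


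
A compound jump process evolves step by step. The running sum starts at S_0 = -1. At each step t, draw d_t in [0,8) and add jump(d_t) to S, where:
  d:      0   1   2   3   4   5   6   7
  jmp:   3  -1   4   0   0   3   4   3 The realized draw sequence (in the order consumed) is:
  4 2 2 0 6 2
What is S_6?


18

t=0: S=-1, d=4, jump=0, S_1=-1
t=1: S=-1, d=2, jump=4, S_2=3
t=2: S=3, d=2, jump=4, S_3=7
t=3: S=7, d=0, jump=3, S_4=10
t=4: S=10, d=6, jump=4, S_5=14
t=5: S=14, d=2, jump=4, S_6=18


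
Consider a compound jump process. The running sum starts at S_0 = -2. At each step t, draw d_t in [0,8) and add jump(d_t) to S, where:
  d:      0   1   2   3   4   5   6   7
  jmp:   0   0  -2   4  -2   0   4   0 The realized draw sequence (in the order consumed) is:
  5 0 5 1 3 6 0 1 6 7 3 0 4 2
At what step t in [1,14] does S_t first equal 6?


t=0: S=-2, d=5, jump=0, S_1=-2
t=1: S=-2, d=0, jump=0, S_2=-2
t=2: S=-2, d=5, jump=0, S_3=-2
t=3: S=-2, d=1, jump=0, S_4=-2
t=4: S=-2, d=3, jump=4, S_5=2
t=5: S=2, d=6, jump=4, S_6=6
t=6: S=6, d=0, jump=0, S_7=6
t=7: S=6, d=1, jump=0, S_8=6
t=8: S=6, d=6, jump=4, S_9=10
t=9: S=10, d=7, jump=0, S_10=10
t=10: S=10, d=3, jump=4, S_11=14
t=11: S=14, d=0, jump=0, S_12=14
t=12: S=14, d=4, jump=-2, S_13=12
t=13: S=12, d=2, jump=-2, S_14=10

6


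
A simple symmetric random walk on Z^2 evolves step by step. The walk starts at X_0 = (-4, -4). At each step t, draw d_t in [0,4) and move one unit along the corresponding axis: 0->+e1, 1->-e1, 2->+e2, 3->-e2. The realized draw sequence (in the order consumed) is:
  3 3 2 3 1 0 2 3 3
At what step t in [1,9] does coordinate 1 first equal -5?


5

t=0: X=(-4, -4), d=3 → -e2, X_1=(-4, -5)
t=1: X=(-4, -5), d=3 → -e2, X_2=(-4, -6)
t=2: X=(-4, -6), d=2 → +e2, X_3=(-4, -5)
t=3: X=(-4, -5), d=3 → -e2, X_4=(-4, -6)
t=4: X=(-4, -6), d=1 → -e1, X_5=(-5, -6)
t=5: X=(-5, -6), d=0 → +e1, X_6=(-4, -6)
t=6: X=(-4, -6), d=2 → +e2, X_7=(-4, -5)
t=7: X=(-4, -5), d=3 → -e2, X_8=(-4, -6)
t=8: X=(-4, -6), d=3 → -e2, X_9=(-4, -7)


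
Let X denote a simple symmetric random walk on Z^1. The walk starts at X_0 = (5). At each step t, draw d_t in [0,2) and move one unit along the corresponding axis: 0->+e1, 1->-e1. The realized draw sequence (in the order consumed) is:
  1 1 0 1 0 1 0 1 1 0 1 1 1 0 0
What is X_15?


(2)

t=0: X=(5), d=1 → -e1, X_1=(4)
t=1: X=(4), d=1 → -e1, X_2=(3)
t=2: X=(3), d=0 → +e1, X_3=(4)
t=3: X=(4), d=1 → -e1, X_4=(3)
t=4: X=(3), d=0 → +e1, X_5=(4)
t=5: X=(4), d=1 → -e1, X_6=(3)
t=6: X=(3), d=0 → +e1, X_7=(4)
t=7: X=(4), d=1 → -e1, X_8=(3)
t=8: X=(3), d=1 → -e1, X_9=(2)
t=9: X=(2), d=0 → +e1, X_10=(3)
t=10: X=(3), d=1 → -e1, X_11=(2)
t=11: X=(2), d=1 → -e1, X_12=(1)
t=12: X=(1), d=1 → -e1, X_13=(0)
t=13: X=(0), d=0 → +e1, X_14=(1)
t=14: X=(1), d=0 → +e1, X_15=(2)


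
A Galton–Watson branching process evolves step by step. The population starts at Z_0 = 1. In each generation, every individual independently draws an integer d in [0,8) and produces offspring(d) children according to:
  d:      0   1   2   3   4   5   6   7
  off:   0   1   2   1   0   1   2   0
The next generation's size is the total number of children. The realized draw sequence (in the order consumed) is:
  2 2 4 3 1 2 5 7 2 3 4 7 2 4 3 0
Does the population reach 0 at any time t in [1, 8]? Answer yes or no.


gen 0: Z_0=1, draws=[2], offspring=[2], Z_1=2
gen 1: Z_1=2, draws=[2, 4], offspring=[2, 0], Z_2=2
gen 2: Z_2=2, draws=[3, 1], offspring=[1, 1], Z_3=2
gen 3: Z_3=2, draws=[2, 5], offspring=[2, 1], Z_4=3
gen 4: Z_4=3, draws=[7, 2, 3], offspring=[0, 2, 1], Z_5=3
gen 5: Z_5=3, draws=[4, 7, 2], offspring=[0, 0, 2], Z_6=2
gen 6: Z_6=2, draws=[4, 3], offspring=[0, 1], Z_7=1
gen 7: Z_7=1, draws=[0], offspring=[0], Z_8=0

yes


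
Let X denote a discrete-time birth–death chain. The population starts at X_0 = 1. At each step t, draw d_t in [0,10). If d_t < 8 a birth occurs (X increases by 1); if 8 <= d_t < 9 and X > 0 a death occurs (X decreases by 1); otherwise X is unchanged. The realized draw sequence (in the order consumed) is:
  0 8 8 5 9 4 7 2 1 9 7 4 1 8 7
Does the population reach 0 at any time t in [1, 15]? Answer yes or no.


t=0: X=1, d=0 → birth, X_1=2
t=1: X=2, d=8 → death, X_2=1
t=2: X=1, d=8 → death, X_3=0
t=3: X=0, d=5 → birth, X_4=1
t=4: X=1, d=9 → hold, X_5=1
t=5: X=1, d=4 → birth, X_6=2
t=6: X=2, d=7 → birth, X_7=3
t=7: X=3, d=2 → birth, X_8=4
t=8: X=4, d=1 → birth, X_9=5
t=9: X=5, d=9 → hold, X_10=5
t=10: X=5, d=7 → birth, X_11=6
t=11: X=6, d=4 → birth, X_12=7
t=12: X=7, d=1 → birth, X_13=8
t=13: X=8, d=8 → death, X_14=7
t=14: X=7, d=7 → birth, X_15=8

yes


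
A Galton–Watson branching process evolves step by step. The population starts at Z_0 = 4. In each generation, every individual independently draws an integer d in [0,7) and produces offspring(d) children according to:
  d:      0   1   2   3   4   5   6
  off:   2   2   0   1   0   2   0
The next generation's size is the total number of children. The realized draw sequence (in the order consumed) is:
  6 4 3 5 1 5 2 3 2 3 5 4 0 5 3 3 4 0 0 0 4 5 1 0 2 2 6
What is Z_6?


gen 0: Z_0=4, draws=[6, 4, 3, 5], offspring=[0, 0, 1, 2], Z_1=3
gen 1: Z_1=3, draws=[1, 5, 2], offspring=[2, 2, 0], Z_2=4
gen 2: Z_2=4, draws=[3, 2, 3, 5], offspring=[1, 0, 1, 2], Z_3=4
gen 3: Z_3=4, draws=[4, 0, 5, 3], offspring=[0, 2, 2, 1], Z_4=5
gen 4: Z_4=5, draws=[3, 4, 0, 0, 0], offspring=[1, 0, 2, 2, 2], Z_5=7
gen 5: Z_5=7, draws=[4, 5, 1, 0, 2, 2, 6], offspring=[0, 2, 2, 2, 0, 0, 0], Z_6=6

6


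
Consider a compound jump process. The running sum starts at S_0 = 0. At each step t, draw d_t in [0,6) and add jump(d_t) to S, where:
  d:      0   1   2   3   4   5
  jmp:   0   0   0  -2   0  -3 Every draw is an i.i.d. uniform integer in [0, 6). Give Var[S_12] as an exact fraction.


Outcome values over d=0..5: [0, 0, 0, -2, 0, -3]
Σy = -5, Σy² = 13, M = 6
μ = -5/6 = -5/6,  σ² = 13/6 − (-5/6)² = 53/36
Independent increments: Var[S_12] = 12·σ² = 12·(53/36) = 53/3

53/3


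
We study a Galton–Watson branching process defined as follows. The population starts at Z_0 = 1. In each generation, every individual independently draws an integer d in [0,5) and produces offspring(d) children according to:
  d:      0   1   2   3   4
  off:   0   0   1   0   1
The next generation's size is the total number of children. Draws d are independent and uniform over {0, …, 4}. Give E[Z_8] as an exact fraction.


256/390625

Outcome values over d=0..4: [0, 0, 1, 0, 1]
Σy = 2, Σy² = 2, M = 5
μ = 2/5 = 2/5,  σ² = 2/5 − (2/5)² = 6/25
E[Z_0] = 1
E[Z_1] = 2/5·E[Z_0] = 2/5
E[Z_2] = 2/5·E[Z_1] = 4/25
E[Z_3] = 2/5·E[Z_2] = 8/125
E[Z_4] = 2/5·E[Z_3] = 16/625
E[Z_5] = 2/5·E[Z_4] = 32/3125
E[Z_6] = 2/5·E[Z_5] = 64/15625
E[Z_7] = 2/5·E[Z_6] = 128/78125
E[Z_8] = 2/5·E[Z_7] = 256/390625


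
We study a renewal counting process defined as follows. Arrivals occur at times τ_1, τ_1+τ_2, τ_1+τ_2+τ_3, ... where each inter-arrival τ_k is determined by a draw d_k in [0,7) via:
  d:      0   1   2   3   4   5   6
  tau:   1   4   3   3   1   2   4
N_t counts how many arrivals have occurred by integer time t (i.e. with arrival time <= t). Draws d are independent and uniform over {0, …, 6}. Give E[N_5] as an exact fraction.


Inter-arrival values over d=0..6: [1, 4, 3, 3, 1, 2, 4]
Each d has probability 1/7, so the pmf of τ is: f(1) = 2/7, f(2) = 1/7, f(3) = 2/7, f(4) = 2/7
Renewal equation for m(n) = E[N_n]: condition on τ_1 = k (if k <= n, one arrival plus a fresh copy on the remaining n−k steps): m(n) = F(n) + Σ_{k<=n} f(k)·m(n−k), where F(n) = P(τ <= n) and m(0) = 0
m(1) = F(1) = 2/7
m(2) = F(2) + f(1)·m(1) = 3/7 + 2/7·2/7 = 25/49
m(3) = F(3) + f(1)·m(2) + f(2)·m(1) = 5/7 + 2/7·25/49 + 1/7·2/7 = 309/343
m(4) = F(4) + f(1)·m(3) + f(2)·m(2) + f(3)·m(1) = 1 + 2/7·309/343 + 1/7·25/49 + 2/7·2/7 = 3390/2401
m(5) = F(5) + f(1)·m(4) + f(2)·m(3) + f(3)·m(2) + f(4)·m(1) = 1 + 2/7·3390/2401 + 1/7·309/343 + 2/7·25/49 + 2/7·2/7 = 29572/16807
E[N_5] = m(5) = 29572/16807

29572/16807


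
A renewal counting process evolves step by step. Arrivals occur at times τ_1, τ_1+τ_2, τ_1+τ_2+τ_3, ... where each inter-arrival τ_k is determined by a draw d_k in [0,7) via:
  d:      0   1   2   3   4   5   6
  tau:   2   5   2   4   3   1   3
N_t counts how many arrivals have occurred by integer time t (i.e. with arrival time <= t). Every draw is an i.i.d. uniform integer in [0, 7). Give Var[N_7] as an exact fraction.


417293727248/678223072849

Inter-arrival values over d=0..6: [2, 5, 2, 4, 3, 1, 3]
Each d has probability 1/7, so the pmf of τ is: f(1) = 1/7, f(2) = 2/7, f(3) = 2/7, f(4) = 1/7, f(5) = 1/7
Let p_n(j) = P(N_n = j), with p_0 = [1]. Condition on τ_1: p_n(0) = P(τ > n), and for j >= 1, p_n(j) = Σ_{k<=n} f(k)·p_{n−k}(j−1)
p_1 = [6/7, 1/7]  (j = 0..1)
p_2 = [4/7, 20/49, 1/49]  (j = 0..2)
p_3 = [2/7, 30/49, 34/343, 1/343]  (j = 0..3)
p_4 = [1/7, 29/49, 12/49, 48/2401, 1/2401]  (j = 0..4)
p_5 = [0, 26/49, 136/343, 166/2401, 62/16807, 1/16807]  (j = 0..5)
p_6 = [0, 16/49, 171/343, 379/2401, 276/16807, 76/117649, 1/117649]  (j = 0..6)
p_7 = [0, 8/49, 176/343, 652/2401, 814/16807, 414/117649, 90/823543, 1/823543]  (j = 0..7)
E[N_7] = Σ j·p_7(j) = 1825097/823543;  E[N_7²] = Σ j²·p_7(j) = 4551399/823543
Var[N_7] = 4551399/823543 − (1825097/823543)² = 417293727248/678223072849


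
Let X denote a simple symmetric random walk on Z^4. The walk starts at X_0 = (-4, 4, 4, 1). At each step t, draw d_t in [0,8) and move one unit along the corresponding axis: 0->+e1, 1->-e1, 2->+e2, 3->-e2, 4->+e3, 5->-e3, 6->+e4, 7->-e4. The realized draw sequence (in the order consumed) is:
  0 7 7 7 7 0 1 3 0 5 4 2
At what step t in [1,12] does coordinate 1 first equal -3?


t=0: X=(-4, 4, 4, 1), d=0 → +e1, X_1=(-3, 4, 4, 1)
t=1: X=(-3, 4, 4, 1), d=7 → -e4, X_2=(-3, 4, 4, 0)
t=2: X=(-3, 4, 4, 0), d=7 → -e4, X_3=(-3, 4, 4, -1)
t=3: X=(-3, 4, 4, -1), d=7 → -e4, X_4=(-3, 4, 4, -2)
t=4: X=(-3, 4, 4, -2), d=7 → -e4, X_5=(-3, 4, 4, -3)
t=5: X=(-3, 4, 4, -3), d=0 → +e1, X_6=(-2, 4, 4, -3)
t=6: X=(-2, 4, 4, -3), d=1 → -e1, X_7=(-3, 4, 4, -3)
t=7: X=(-3, 4, 4, -3), d=3 → -e2, X_8=(-3, 3, 4, -3)
t=8: X=(-3, 3, 4, -3), d=0 → +e1, X_9=(-2, 3, 4, -3)
t=9: X=(-2, 3, 4, -3), d=5 → -e3, X_10=(-2, 3, 3, -3)
t=10: X=(-2, 3, 3, -3), d=4 → +e3, X_11=(-2, 3, 4, -3)
t=11: X=(-2, 3, 4, -3), d=2 → +e2, X_12=(-2, 4, 4, -3)

1


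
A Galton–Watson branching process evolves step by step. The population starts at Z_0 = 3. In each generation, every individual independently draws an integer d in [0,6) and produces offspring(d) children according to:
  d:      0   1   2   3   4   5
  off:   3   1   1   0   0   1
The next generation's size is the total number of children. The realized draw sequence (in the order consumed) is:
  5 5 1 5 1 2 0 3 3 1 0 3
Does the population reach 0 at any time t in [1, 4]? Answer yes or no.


gen 0: Z_0=3, draws=[5, 5, 1], offspring=[1, 1, 1], Z_1=3
gen 1: Z_1=3, draws=[5, 1, 2], offspring=[1, 1, 1], Z_2=3
gen 2: Z_2=3, draws=[0, 3, 3], offspring=[3, 0, 0], Z_3=3
gen 3: Z_3=3, draws=[1, 0, 3], offspring=[1, 3, 0], Z_4=4

no


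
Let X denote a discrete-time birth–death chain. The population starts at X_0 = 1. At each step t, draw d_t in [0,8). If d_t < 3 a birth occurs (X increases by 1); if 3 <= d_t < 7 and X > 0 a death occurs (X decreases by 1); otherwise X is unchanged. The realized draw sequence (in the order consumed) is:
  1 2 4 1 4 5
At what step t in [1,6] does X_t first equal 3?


2

t=0: X=1, d=1 → birth, X_1=2
t=1: X=2, d=2 → birth, X_2=3
t=2: X=3, d=4 → death, X_3=2
t=3: X=2, d=1 → birth, X_4=3
t=4: X=3, d=4 → death, X_5=2
t=5: X=2, d=5 → death, X_6=1


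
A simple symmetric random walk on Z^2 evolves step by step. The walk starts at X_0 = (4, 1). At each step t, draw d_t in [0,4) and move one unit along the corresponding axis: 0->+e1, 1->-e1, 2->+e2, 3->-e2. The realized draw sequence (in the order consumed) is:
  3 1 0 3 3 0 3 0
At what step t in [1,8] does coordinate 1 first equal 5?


6

t=0: X=(4, 1), d=3 → -e2, X_1=(4, 0)
t=1: X=(4, 0), d=1 → -e1, X_2=(3, 0)
t=2: X=(3, 0), d=0 → +e1, X_3=(4, 0)
t=3: X=(4, 0), d=3 → -e2, X_4=(4, -1)
t=4: X=(4, -1), d=3 → -e2, X_5=(4, -2)
t=5: X=(4, -2), d=0 → +e1, X_6=(5, -2)
t=6: X=(5, -2), d=3 → -e2, X_7=(5, -3)
t=7: X=(5, -3), d=0 → +e1, X_8=(6, -3)


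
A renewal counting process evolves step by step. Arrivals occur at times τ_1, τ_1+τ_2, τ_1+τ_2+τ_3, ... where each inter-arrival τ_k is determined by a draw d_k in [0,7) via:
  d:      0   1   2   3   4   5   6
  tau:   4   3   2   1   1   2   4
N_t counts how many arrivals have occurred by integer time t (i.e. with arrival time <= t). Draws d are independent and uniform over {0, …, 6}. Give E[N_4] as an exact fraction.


Inter-arrival values over d=0..6: [4, 3, 2, 1, 1, 2, 4]
Each d has probability 1/7, so the pmf of τ is: f(1) = 2/7, f(2) = 2/7, f(3) = 1/7, f(4) = 2/7
Renewal equation for m(n) = E[N_n]: condition on τ_1 = k (if k <= n, one arrival plus a fresh copy on the remaining n−k steps): m(n) = F(n) + Σ_{k<=n} f(k)·m(n−k), where F(n) = P(τ <= n) and m(0) = 0
m(1) = F(1) = 2/7
m(2) = F(2) + f(1)·m(1) = 4/7 + 2/7·2/7 = 32/49
m(3) = F(3) + f(1)·m(2) + f(2)·m(1) = 5/7 + 2/7·32/49 + 2/7·2/7 = 337/343
m(4) = F(4) + f(1)·m(3) + f(2)·m(2) + f(3)·m(1) = 1 + 2/7·337/343 + 2/7·32/49 + 1/7·2/7 = 3621/2401
E[N_4] = m(4) = 3621/2401

3621/2401


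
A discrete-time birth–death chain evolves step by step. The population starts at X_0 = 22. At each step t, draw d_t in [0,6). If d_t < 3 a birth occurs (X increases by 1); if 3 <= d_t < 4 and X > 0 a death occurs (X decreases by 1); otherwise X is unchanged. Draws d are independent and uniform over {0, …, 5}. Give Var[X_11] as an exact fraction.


X can drop by at most 1 per step and X_0 = 22 > T = 11, so X_t >= 22 − t >= 11 > 0 for every t <= 11: the floor at 0 (the 'and X > 0' condition) never binds. Hence X_11 = X_0 + Σ_{t<11} Y_t with i.i.d. increments Y_t = y(d_t) ∈ {+1, −1, 0}.
Outcome values over d=0..5: [1, 1, 1, -1, 0, 0]
Σy = 2, Σy² = 4, M = 6
μ = 2/6 = 1/3,  σ² = 4/6 − (1/3)² = 5/9
Independent increments: Var[X_11] = 11·σ² = 11·(5/9) = 55/9

55/9


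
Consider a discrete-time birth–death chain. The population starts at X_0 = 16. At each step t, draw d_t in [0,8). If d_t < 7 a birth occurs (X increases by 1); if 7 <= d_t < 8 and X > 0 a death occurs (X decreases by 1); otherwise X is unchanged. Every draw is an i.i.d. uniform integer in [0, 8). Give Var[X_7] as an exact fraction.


X can drop by at most 1 per step and X_0 = 16 > T = 7, so X_t >= 16 − t >= 9 > 0 for every t <= 7: the floor at 0 (the 'and X > 0' condition) never binds. Hence X_7 = X_0 + Σ_{t<7} Y_t with i.i.d. increments Y_t = y(d_t) ∈ {+1, −1, 0}.
Outcome values over d=0..7: [1, 1, 1, 1, 1, 1, 1, -1]
Σy = 6, Σy² = 8, M = 8
μ = 6/8 = 3/4,  σ² = 8/8 − (3/4)² = 7/16
Independent increments: Var[X_7] = 7·σ² = 7·(7/16) = 49/16

49/16


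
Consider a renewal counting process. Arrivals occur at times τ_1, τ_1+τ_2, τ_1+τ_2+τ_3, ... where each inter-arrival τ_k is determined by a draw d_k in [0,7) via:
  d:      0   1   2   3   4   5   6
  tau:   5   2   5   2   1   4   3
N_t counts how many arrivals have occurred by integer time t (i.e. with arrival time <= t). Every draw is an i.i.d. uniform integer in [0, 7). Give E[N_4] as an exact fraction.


Inter-arrival values over d=0..6: [5, 2, 5, 2, 1, 4, 3]
Each d has probability 1/7, so the pmf of τ is: f(1) = 1/7, f(2) = 2/7, f(3) = 1/7, f(4) = 1/7, f(5) = 2/7
Renewal equation for m(n) = E[N_n]: condition on τ_1 = k (if k <= n, one arrival plus a fresh copy on the remaining n−k steps): m(n) = F(n) + Σ_{k<=n} f(k)·m(n−k), where F(n) = P(τ <= n) and m(0) = 0
m(1) = F(1) = 1/7
m(2) = F(2) + f(1)·m(1) = 3/7 + 1/7·1/7 = 22/49
m(3) = F(3) + f(1)·m(2) + f(2)·m(1) = 4/7 + 1/7·22/49 + 2/7·1/7 = 232/343
m(4) = F(4) + f(1)·m(3) + f(2)·m(2) + f(3)·m(1) = 5/7 + 1/7·232/343 + 2/7·22/49 + 1/7·1/7 = 2304/2401
E[N_4] = m(4) = 2304/2401

2304/2401


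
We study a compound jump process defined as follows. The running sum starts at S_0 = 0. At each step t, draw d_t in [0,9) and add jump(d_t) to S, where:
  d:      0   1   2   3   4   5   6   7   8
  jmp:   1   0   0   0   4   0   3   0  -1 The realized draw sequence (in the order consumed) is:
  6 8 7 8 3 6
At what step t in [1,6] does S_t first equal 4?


t=0: S=0, d=6, jump=3, S_1=3
t=1: S=3, d=8, jump=-1, S_2=2
t=2: S=2, d=7, jump=0, S_3=2
t=3: S=2, d=8, jump=-1, S_4=1
t=4: S=1, d=3, jump=0, S_5=1
t=5: S=1, d=6, jump=3, S_6=4

6


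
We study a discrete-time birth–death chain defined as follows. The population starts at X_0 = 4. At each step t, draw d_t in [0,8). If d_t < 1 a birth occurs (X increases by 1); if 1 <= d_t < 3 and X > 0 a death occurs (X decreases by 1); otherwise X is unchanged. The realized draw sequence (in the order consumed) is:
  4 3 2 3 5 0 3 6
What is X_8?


4

t=0: X=4, d=4 → hold, X_1=4
t=1: X=4, d=3 → hold, X_2=4
t=2: X=4, d=2 → death, X_3=3
t=3: X=3, d=3 → hold, X_4=3
t=4: X=3, d=5 → hold, X_5=3
t=5: X=3, d=0 → birth, X_6=4
t=6: X=4, d=3 → hold, X_7=4
t=7: X=4, d=6 → hold, X_8=4


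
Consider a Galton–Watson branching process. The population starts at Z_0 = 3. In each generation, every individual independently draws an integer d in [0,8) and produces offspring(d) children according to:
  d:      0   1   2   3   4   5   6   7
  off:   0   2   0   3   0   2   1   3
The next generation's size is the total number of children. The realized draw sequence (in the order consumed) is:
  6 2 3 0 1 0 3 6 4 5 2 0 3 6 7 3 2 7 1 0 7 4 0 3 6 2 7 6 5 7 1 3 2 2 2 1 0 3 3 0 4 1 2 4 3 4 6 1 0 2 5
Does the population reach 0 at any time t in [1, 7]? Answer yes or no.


gen 0: Z_0=3, draws=[6, 2, 3], offspring=[1, 0, 3], Z_1=4
gen 1: Z_1=4, draws=[0, 1, 0, 3], offspring=[0, 2, 0, 3], Z_2=5
gen 2: Z_2=5, draws=[6, 4, 5, 2, 0], offspring=[1, 0, 2, 0, 0], Z_3=3
gen 3: Z_3=3, draws=[3, 6, 7], offspring=[3, 1, 3], Z_4=7
gen 4: Z_4=7, draws=[3, 2, 7, 1, 0, 7, 4], offspring=[3, 0, 3, 2, 0, 3, 0], Z_5=11
gen 5: Z_5=11, draws=[0, 3, 6, 2, 7, 6, 5, 7, 1, 3, 2], offspring=[0, 3, 1, 0, 3, 1, 2, 3, 2, 3, 0], Z_6=18
gen 6: Z_6=18, draws=[2, 2, 1, 0, 3, 3, 0, 4, 1, 2, 4, 3, 4, 6, 1, 0, 2, 5], offspring=[0, 0, 2, 0, 3, 3, 0, 0, 2, 0, 0, 3, 0, 1, 2, 0, 0, 2], Z_7=18

no


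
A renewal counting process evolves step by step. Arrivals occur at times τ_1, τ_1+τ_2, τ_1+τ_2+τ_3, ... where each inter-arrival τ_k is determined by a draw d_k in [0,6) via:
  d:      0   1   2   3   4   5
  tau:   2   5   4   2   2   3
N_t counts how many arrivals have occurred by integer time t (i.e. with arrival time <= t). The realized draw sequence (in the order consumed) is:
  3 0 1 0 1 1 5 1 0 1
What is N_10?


3

draw d_1=3: τ_1=2, arrival time A_1=2
draw d_2=0: τ_2=2, arrival time A_2=4
draw d_3=1: τ_3=5, arrival time A_3=9
draw d_4=0: τ_4=2, arrival time A_4=11
draw d_5=1: τ_5=5, arrival time A_5=16
draw d_6=1: τ_6=5, arrival time A_6=21
draw d_7=5: τ_7=3, arrival time A_7=24
draw d_8=1: τ_8=5, arrival time A_8=29
draw d_9=0: τ_9=2, arrival time A_9=31
draw d_10=1: τ_10=5, arrival time A_10=36
N_t over t=0..10: 0:0 1:0 2:1 3:1 4:2 5:2 6:2 7:2 8:2 9:3 10:3


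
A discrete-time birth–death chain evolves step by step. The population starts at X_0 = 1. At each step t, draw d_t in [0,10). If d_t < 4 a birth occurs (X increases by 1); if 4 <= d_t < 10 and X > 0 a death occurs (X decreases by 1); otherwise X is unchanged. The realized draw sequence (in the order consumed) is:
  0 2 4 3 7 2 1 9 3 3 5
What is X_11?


t=0: X=1, d=0 → birth, X_1=2
t=1: X=2, d=2 → birth, X_2=3
t=2: X=3, d=4 → death, X_3=2
t=3: X=2, d=3 → birth, X_4=3
t=4: X=3, d=7 → death, X_5=2
t=5: X=2, d=2 → birth, X_6=3
t=6: X=3, d=1 → birth, X_7=4
t=7: X=4, d=9 → death, X_8=3
t=8: X=3, d=3 → birth, X_9=4
t=9: X=4, d=3 → birth, X_10=5
t=10: X=5, d=5 → death, X_11=4

4


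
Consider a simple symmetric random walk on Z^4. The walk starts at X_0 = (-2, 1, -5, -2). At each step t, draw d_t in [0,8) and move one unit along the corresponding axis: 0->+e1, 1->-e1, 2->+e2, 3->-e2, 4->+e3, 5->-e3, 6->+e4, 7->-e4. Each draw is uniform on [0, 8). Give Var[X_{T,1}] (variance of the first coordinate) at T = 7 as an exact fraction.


Outcome values over d=0..7: [1, -1, 0, 0, 0, 0, 0, 0]
Σy = 0, Σy² = 2, M = 8
μ = 0/8 = 0,  σ² = 2/8 − (0)² = 1/4
Independent increments: Var[X_7] = 7·σ² = 7·(1/4) = 7/4

7/4


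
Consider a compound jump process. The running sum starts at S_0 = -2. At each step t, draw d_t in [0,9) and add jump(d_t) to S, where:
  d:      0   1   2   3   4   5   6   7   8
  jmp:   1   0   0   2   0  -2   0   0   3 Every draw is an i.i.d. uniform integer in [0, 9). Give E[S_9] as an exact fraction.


2

Outcome values over d=0..8: [1, 0, 0, 2, 0, -2, 0, 0, 3]
Σy = 4, Σy² = 18, M = 9
μ = 4/9 = 4/9,  σ² = 18/9 − (4/9)² = 146/81
E[S_9] = -2 + 9·(4/9) = 2


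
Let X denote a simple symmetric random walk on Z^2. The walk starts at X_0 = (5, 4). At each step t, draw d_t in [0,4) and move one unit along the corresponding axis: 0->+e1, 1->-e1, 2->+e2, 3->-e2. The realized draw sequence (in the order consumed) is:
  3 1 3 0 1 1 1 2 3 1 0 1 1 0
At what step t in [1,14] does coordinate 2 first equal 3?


t=0: X=(5, 4), d=3 → -e2, X_1=(5, 3)
t=1: X=(5, 3), d=1 → -e1, X_2=(4, 3)
t=2: X=(4, 3), d=3 → -e2, X_3=(4, 2)
t=3: X=(4, 2), d=0 → +e1, X_4=(5, 2)
t=4: X=(5, 2), d=1 → -e1, X_5=(4, 2)
t=5: X=(4, 2), d=1 → -e1, X_6=(3, 2)
t=6: X=(3, 2), d=1 → -e1, X_7=(2, 2)
t=7: X=(2, 2), d=2 → +e2, X_8=(2, 3)
t=8: X=(2, 3), d=3 → -e2, X_9=(2, 2)
t=9: X=(2, 2), d=1 → -e1, X_10=(1, 2)
t=10: X=(1, 2), d=0 → +e1, X_11=(2, 2)
t=11: X=(2, 2), d=1 → -e1, X_12=(1, 2)
t=12: X=(1, 2), d=1 → -e1, X_13=(0, 2)
t=13: X=(0, 2), d=0 → +e1, X_14=(1, 2)

1


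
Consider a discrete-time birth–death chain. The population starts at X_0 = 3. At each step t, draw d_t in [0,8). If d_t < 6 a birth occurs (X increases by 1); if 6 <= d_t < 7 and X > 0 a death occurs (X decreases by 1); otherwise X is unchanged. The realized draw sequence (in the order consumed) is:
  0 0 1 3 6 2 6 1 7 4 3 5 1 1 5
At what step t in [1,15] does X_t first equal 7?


t=0: X=3, d=0 → birth, X_1=4
t=1: X=4, d=0 → birth, X_2=5
t=2: X=5, d=1 → birth, X_3=6
t=3: X=6, d=3 → birth, X_4=7
t=4: X=7, d=6 → death, X_5=6
t=5: X=6, d=2 → birth, X_6=7
t=6: X=7, d=6 → death, X_7=6
t=7: X=6, d=1 → birth, X_8=7
t=8: X=7, d=7 → hold, X_9=7
t=9: X=7, d=4 → birth, X_10=8
t=10: X=8, d=3 → birth, X_11=9
t=11: X=9, d=5 → birth, X_12=10
t=12: X=10, d=1 → birth, X_13=11
t=13: X=11, d=1 → birth, X_14=12
t=14: X=12, d=5 → birth, X_15=13

4


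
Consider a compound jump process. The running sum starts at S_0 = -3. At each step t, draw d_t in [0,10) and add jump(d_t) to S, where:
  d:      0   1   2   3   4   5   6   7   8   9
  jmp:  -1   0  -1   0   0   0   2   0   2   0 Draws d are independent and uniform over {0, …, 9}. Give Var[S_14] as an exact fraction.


Outcome values over d=0..9: [-1, 0, -1, 0, 0, 0, 2, 0, 2, 0]
Σy = 2, Σy² = 10, M = 10
μ = 2/10 = 1/5,  σ² = 10/10 − (1/5)² = 24/25
Independent increments: Var[S_14] = 14·σ² = 14·(24/25) = 336/25

336/25


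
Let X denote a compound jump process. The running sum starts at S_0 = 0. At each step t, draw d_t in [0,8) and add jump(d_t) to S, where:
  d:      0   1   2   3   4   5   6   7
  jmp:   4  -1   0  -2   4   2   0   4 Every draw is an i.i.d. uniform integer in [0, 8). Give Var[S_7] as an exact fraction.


2345/64

Outcome values over d=0..7: [4, -1, 0, -2, 4, 2, 0, 4]
Σy = 11, Σy² = 57, M = 8
μ = 11/8 = 11/8,  σ² = 57/8 − (11/8)² = 335/64
Independent increments: Var[S_7] = 7·σ² = 7·(335/64) = 2345/64


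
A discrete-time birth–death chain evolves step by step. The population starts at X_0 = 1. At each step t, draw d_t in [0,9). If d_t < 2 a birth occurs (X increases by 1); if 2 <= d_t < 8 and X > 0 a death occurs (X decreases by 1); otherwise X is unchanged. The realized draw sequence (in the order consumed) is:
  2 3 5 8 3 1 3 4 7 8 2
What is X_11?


0

t=0: X=1, d=2 → death, X_1=0
t=1: X=0, d=3 → hold, X_2=0
t=2: X=0, d=5 → hold, X_3=0
t=3: X=0, d=8 → hold, X_4=0
t=4: X=0, d=3 → hold, X_5=0
t=5: X=0, d=1 → birth, X_6=1
t=6: X=1, d=3 → death, X_7=0
t=7: X=0, d=4 → hold, X_8=0
t=8: X=0, d=7 → hold, X_9=0
t=9: X=0, d=8 → hold, X_10=0
t=10: X=0, d=2 → hold, X_11=0


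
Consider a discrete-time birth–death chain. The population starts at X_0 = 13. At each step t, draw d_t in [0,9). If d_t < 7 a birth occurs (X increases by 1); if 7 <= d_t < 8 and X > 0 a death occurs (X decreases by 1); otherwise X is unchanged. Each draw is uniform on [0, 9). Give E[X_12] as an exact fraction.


X can drop by at most 1 per step and X_0 = 13 > T = 12, so X_t >= 13 − t >= 1 > 0 for every t <= 12: the floor at 0 (the 'and X > 0' condition) never binds. Hence X_12 = X_0 + Σ_{t<12} Y_t with i.i.d. increments Y_t = y(d_t) ∈ {+1, −1, 0}.
Outcome values over d=0..8: [1, 1, 1, 1, 1, 1, 1, -1, 0]
Σy = 6, Σy² = 8, M = 9
μ = 6/9 = 2/3,  σ² = 8/9 − (2/3)² = 4/9
E[X_12] = 13 + 12·(2/3) = 21

21


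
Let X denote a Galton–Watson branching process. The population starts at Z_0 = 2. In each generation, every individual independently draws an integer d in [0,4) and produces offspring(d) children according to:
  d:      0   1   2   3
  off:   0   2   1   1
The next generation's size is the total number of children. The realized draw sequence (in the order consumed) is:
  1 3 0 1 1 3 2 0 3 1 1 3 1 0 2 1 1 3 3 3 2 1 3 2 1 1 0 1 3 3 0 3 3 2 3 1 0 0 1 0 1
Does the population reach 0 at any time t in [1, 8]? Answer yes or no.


no

gen 0: Z_0=2, draws=[1, 3], offspring=[2, 1], Z_1=3
gen 1: Z_1=3, draws=[0, 1, 1], offspring=[0, 2, 2], Z_2=4
gen 2: Z_2=4, draws=[3, 2, 0, 3], offspring=[1, 1, 0, 1], Z_3=3
gen 3: Z_3=3, draws=[1, 1, 3], offspring=[2, 2, 1], Z_4=5
gen 4: Z_4=5, draws=[1, 0, 2, 1, 1], offspring=[2, 0, 1, 2, 2], Z_5=7
gen 5: Z_5=7, draws=[3, 3, 3, 2, 1, 3, 2], offspring=[1, 1, 1, 1, 2, 1, 1], Z_6=8
gen 6: Z_6=8, draws=[1, 1, 0, 1, 3, 3, 0, 3], offspring=[2, 2, 0, 2, 1, 1, 0, 1], Z_7=9
gen 7: Z_7=9, draws=[3, 2, 3, 1, 0, 0, 1, 0, 1], offspring=[1, 1, 1, 2, 0, 0, 2, 0, 2], Z_8=9


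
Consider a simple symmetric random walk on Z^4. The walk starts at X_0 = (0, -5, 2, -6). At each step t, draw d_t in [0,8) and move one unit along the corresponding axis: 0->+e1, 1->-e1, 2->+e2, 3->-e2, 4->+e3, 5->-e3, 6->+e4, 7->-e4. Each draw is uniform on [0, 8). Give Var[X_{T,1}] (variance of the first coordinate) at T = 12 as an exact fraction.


Outcome values over d=0..7: [1, -1, 0, 0, 0, 0, 0, 0]
Σy = 0, Σy² = 2, M = 8
μ = 0/8 = 0,  σ² = 2/8 − (0)² = 1/4
Independent increments: Var[X_12] = 12·σ² = 12·(1/4) = 3

3


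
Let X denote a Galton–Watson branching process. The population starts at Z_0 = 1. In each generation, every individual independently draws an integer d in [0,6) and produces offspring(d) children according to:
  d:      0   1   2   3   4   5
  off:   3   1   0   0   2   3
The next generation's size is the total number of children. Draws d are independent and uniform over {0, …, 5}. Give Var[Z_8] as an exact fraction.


Outcome values over d=0..5: [3, 1, 0, 0, 2, 3]
Σy = 9, Σy² = 23, M = 6
μ = 9/6 = 3/2,  σ² = 23/6 − (3/2)² = 19/12
V_0 = 0, E_0 = 1
V_1 = 19/12·E_0 + (3/2)²·V_0 = 19/12;  E_1 = 3/2
V_2 = 19/12·E_1 + (3/2)²·V_1 = 95/16;  E_2 = 9/4
V_3 = 19/12·E_2 + (3/2)²·V_2 = 1083/64;  E_3 = 27/8
V_4 = 19/12·E_3 + (3/2)²·V_3 = 11115/256;  E_4 = 81/16
V_5 = 19/12·E_4 + (3/2)²·V_4 = 108243/1024;  E_5 = 243/32
V_6 = 19/12·E_5 + (3/2)²·V_5 = 1023435/4096;  E_6 = 729/64
V_7 = 19/12·E_6 + (3/2)²·V_6 = 9506403/16384;  E_7 = 2187/128
V_8 = 19/12·E_7 + (3/2)²·V_7 = 87330555/65536;  E_8 = 6561/256

87330555/65536


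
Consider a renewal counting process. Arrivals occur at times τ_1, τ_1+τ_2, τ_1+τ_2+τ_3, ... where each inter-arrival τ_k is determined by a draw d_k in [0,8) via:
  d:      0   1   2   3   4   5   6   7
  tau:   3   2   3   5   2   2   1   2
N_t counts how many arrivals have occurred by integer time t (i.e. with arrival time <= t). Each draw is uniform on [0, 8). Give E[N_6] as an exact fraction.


570601/262144

Inter-arrival values over d=0..7: [3, 2, 3, 5, 2, 2, 1, 2]
Each d has probability 1/8, so the pmf of τ is: f(1) = 1/8, f(2) = 1/2, f(3) = 1/4, f(5) = 1/8
Renewal equation for m(n) = E[N_n]: condition on τ_1 = k (if k <= n, one arrival plus a fresh copy on the remaining n−k steps): m(n) = F(n) + Σ_{k<=n} f(k)·m(n−k), where F(n) = P(τ <= n) and m(0) = 0
m(1) = F(1) = 1/8
m(2) = F(2) + f(1)·m(1) = 5/8 + 1/8·1/8 = 41/64
m(3) = F(3) + f(1)·m(2) + f(2)·m(1) = 7/8 + 1/8·41/64 + 1/2·1/8 = 521/512
m(4) = F(4) + f(1)·m(3) + f(2)·m(2) + f(3)·m(1) = 7/8 + 1/8·521/512 + 1/2·41/64 + 1/4·1/8 = 5545/4096
m(5) = F(5) + f(1)·m(4) + f(2)·m(3) + f(3)·m(2) = 1 + 1/8·5545/4096 + 1/2·521/512 + 1/4·41/64 = 60233/32768
m(6) = F(6) + f(1)·m(5) + f(2)·m(4) + f(3)·m(3) + f(5)·m(1) = 1 + 1/8·60233/32768 + 1/2·5545/4096 + 1/4·521/512 + 1/8·1/8 = 570601/262144
E[N_6] = m(6) = 570601/262144


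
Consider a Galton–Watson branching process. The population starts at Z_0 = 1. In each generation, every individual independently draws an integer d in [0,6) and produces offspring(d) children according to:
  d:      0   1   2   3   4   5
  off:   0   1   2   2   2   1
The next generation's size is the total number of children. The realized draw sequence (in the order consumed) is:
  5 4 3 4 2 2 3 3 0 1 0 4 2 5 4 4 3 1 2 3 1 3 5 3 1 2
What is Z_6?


gen 0: Z_0=1, draws=[5], offspring=[1], Z_1=1
gen 1: Z_1=1, draws=[4], offspring=[2], Z_2=2
gen 2: Z_2=2, draws=[3, 4], offspring=[2, 2], Z_3=4
gen 3: Z_3=4, draws=[2, 2, 3, 3], offspring=[2, 2, 2, 2], Z_4=8
gen 4: Z_4=8, draws=[0, 1, 0, 4, 2, 5, 4, 4], offspring=[0, 1, 0, 2, 2, 1, 2, 2], Z_5=10
gen 5: Z_5=10, draws=[3, 1, 2, 3, 1, 3, 5, 3, 1, 2], offspring=[2, 1, 2, 2, 1, 2, 1, 2, 1, 2], Z_6=16

16


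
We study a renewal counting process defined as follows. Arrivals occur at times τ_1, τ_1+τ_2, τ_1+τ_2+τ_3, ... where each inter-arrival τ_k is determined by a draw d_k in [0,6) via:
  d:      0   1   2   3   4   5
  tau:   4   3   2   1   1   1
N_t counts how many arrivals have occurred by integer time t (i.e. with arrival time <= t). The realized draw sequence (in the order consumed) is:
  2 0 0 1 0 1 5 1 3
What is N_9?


draw d_1=2: τ_1=2, arrival time A_1=2
draw d_2=0: τ_2=4, arrival time A_2=6
draw d_3=0: τ_3=4, arrival time A_3=10
draw d_4=1: τ_4=3, arrival time A_4=13
draw d_5=0: τ_5=4, arrival time A_5=17
draw d_6=1: τ_6=3, arrival time A_6=20
draw d_7=5: τ_7=1, arrival time A_7=21
draw d_8=1: τ_8=3, arrival time A_8=24
draw d_9=3: τ_9=1, arrival time A_9=25
N_t over t=0..9: 0:0 1:0 2:1 3:1 4:1 5:1 6:2 7:2 8:2 9:2

2


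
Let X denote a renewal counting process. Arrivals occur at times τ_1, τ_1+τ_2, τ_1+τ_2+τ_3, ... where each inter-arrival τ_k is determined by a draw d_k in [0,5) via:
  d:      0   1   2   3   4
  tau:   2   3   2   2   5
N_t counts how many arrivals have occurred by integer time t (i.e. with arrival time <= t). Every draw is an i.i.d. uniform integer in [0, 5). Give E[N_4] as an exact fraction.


29/25

Inter-arrival values over d=0..4: [2, 3, 2, 2, 5]
Each d has probability 1/5, so the pmf of τ is: f(2) = 3/5, f(3) = 1/5, f(5) = 1/5
Renewal equation for m(n) = E[N_n]: condition on τ_1 = k (if k <= n, one arrival plus a fresh copy on the remaining n−k steps): m(n) = F(n) + Σ_{k<=n} f(k)·m(n−k), where F(n) = P(τ <= n) and m(0) = 0
m(1) = F(1) = 0
m(2) = F(2) = 3/5
m(3) = F(3) = 4/5
m(4) = F(4) + f(2)·m(2) = 4/5 + 3/5·3/5 = 29/25
E[N_4] = m(4) = 29/25


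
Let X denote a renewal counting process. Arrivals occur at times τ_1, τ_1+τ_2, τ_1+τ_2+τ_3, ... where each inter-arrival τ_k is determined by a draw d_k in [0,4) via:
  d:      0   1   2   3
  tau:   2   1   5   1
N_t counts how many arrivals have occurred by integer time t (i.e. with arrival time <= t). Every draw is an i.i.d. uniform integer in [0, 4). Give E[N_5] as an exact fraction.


35/16

Inter-arrival values over d=0..3: [2, 1, 5, 1]
Each d has probability 1/4, so the pmf of τ is: f(1) = 1/2, f(2) = 1/4, f(5) = 1/4
Renewal equation for m(n) = E[N_n]: condition on τ_1 = k (if k <= n, one arrival plus a fresh copy on the remaining n−k steps): m(n) = F(n) + Σ_{k<=n} f(k)·m(n−k), where F(n) = P(τ <= n) and m(0) = 0
m(1) = F(1) = 1/2
m(2) = F(2) + f(1)·m(1) = 3/4 + 1/2·1/2 = 1
m(3) = F(3) + f(1)·m(2) + f(2)·m(1) = 3/4 + 1/2·1 + 1/4·1/2 = 11/8
m(4) = F(4) + f(1)·m(3) + f(2)·m(2) = 3/4 + 1/2·11/8 + 1/4·1 = 27/16
m(5) = F(5) + f(1)·m(4) + f(2)·m(3) = 1 + 1/2·27/16 + 1/4·11/8 = 35/16
E[N_5] = m(5) = 35/16


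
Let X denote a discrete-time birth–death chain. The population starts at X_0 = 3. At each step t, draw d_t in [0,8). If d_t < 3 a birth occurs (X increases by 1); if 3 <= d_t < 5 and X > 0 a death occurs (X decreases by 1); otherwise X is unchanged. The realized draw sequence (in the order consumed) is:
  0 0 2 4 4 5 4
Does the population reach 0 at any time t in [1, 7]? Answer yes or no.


t=0: X=3, d=0 → birth, X_1=4
t=1: X=4, d=0 → birth, X_2=5
t=2: X=5, d=2 → birth, X_3=6
t=3: X=6, d=4 → death, X_4=5
t=4: X=5, d=4 → death, X_5=4
t=5: X=4, d=5 → hold, X_6=4
t=6: X=4, d=4 → death, X_7=3

no


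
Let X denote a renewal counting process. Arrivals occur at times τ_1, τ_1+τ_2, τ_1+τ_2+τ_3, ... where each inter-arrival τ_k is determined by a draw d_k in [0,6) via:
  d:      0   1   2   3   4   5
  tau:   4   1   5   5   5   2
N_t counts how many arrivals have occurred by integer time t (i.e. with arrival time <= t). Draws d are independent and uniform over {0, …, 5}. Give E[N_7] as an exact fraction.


473875/279936

Inter-arrival values over d=0..5: [4, 1, 5, 5, 5, 2]
Each d has probability 1/6, so the pmf of τ is: f(1) = 1/6, f(2) = 1/6, f(4) = 1/6, f(5) = 1/2
Renewal equation for m(n) = E[N_n]: condition on τ_1 = k (if k <= n, one arrival plus a fresh copy on the remaining n−k steps): m(n) = F(n) + Σ_{k<=n} f(k)·m(n−k), where F(n) = P(τ <= n) and m(0) = 0
m(1) = F(1) = 1/6
m(2) = F(2) + f(1)·m(1) = 1/3 + 1/6·1/6 = 13/36
m(3) = F(3) + f(1)·m(2) + f(2)·m(1) = 1/3 + 1/6·13/36 + 1/6·1/6 = 91/216
m(4) = F(4) + f(1)·m(3) + f(2)·m(2) = 1/2 + 1/6·91/216 + 1/6·13/36 = 817/1296
m(5) = F(5) + f(1)·m(4) + f(2)·m(3) + f(4)·m(1) = 1 + 1/6·817/1296 + 1/6·91/216 + 1/6·1/6 = 9355/7776
m(6) = F(6) + f(1)·m(5) + f(2)·m(4) + f(4)·m(2) + f(5)·m(1) = 1 + 1/6·9355/7776 + 1/6·817/1296 + 1/6·13/36 + 1/2·1/6 = 67609/46656
m(7) = F(7) + f(1)·m(6) + f(2)·m(5) + f(4)·m(3) + f(5)·m(2) = 1 + 1/6·67609/46656 + 1/6·9355/7776 + 1/6·91/216 + 1/2·13/36 = 473875/279936
E[N_7] = m(7) = 473875/279936


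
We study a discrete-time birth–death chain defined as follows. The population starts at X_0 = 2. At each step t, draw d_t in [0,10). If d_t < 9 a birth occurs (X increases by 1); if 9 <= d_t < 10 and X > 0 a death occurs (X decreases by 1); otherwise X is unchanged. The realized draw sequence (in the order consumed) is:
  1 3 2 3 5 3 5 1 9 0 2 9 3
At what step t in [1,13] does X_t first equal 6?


4

t=0: X=2, d=1 → birth, X_1=3
t=1: X=3, d=3 → birth, X_2=4
t=2: X=4, d=2 → birth, X_3=5
t=3: X=5, d=3 → birth, X_4=6
t=4: X=6, d=5 → birth, X_5=7
t=5: X=7, d=3 → birth, X_6=8
t=6: X=8, d=5 → birth, X_7=9
t=7: X=9, d=1 → birth, X_8=10
t=8: X=10, d=9 → death, X_9=9
t=9: X=9, d=0 → birth, X_10=10
t=10: X=10, d=2 → birth, X_11=11
t=11: X=11, d=9 → death, X_12=10
t=12: X=10, d=3 → birth, X_13=11


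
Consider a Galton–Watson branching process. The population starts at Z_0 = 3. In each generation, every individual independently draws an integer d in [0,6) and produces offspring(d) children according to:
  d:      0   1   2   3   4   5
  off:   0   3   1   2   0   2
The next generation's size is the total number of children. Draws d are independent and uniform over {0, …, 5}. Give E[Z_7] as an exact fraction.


16384/729

Outcome values over d=0..5: [0, 3, 1, 2, 0, 2]
Σy = 8, Σy² = 18, M = 6
μ = 8/6 = 4/3,  σ² = 18/6 − (4/3)² = 11/9
E[Z_0] = 3
E[Z_1] = 4/3·E[Z_0] = 4
E[Z_2] = 4/3·E[Z_1] = 16/3
E[Z_3] = 4/3·E[Z_2] = 64/9
E[Z_4] = 4/3·E[Z_3] = 256/27
E[Z_5] = 4/3·E[Z_4] = 1024/81
E[Z_6] = 4/3·E[Z_5] = 4096/243
E[Z_7] = 4/3·E[Z_6] = 16384/729


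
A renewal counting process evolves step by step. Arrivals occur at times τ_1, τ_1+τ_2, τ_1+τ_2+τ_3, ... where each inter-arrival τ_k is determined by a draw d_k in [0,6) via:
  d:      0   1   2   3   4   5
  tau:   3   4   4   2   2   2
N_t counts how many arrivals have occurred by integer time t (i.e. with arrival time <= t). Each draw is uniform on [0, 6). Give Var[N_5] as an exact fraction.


Inter-arrival values over d=0..5: [3, 4, 4, 2, 2, 2]
Each d has probability 1/6, so the pmf of τ is: f(2) = 1/2, f(3) = 1/6, f(4) = 1/3
Let p_n(j) = P(N_n = j), with p_0 = [1]. Condition on τ_1: p_n(0) = P(τ > n), and for j >= 1, p_n(j) = Σ_{k<=n} f(k)·p_{n−k}(j−1)
p_1 = [1]  (j = 0)
p_2 = [1/2, 1/2]  (j = 0..1)
p_3 = [1/3, 2/3]  (j = 0..1)
p_4 = [0, 3/4, 1/4]  (j = 0..2)
p_5 = [0, 7/12, 5/12]  (j = 0..2)
E[N_5] = Σ j·p_5(j) = 17/12;  E[N_5²] = Σ j²·p_5(j) = 9/4
Var[N_5] = 9/4 − (17/12)² = 35/144

35/144


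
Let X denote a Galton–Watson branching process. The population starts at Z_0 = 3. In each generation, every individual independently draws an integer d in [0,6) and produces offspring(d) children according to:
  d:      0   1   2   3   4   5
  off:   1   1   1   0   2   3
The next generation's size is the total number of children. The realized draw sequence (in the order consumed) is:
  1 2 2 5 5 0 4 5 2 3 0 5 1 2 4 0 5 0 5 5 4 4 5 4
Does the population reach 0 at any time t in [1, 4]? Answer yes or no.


gen 0: Z_0=3, draws=[1, 2, 2], offspring=[1, 1, 1], Z_1=3
gen 1: Z_1=3, draws=[5, 5, 0], offspring=[3, 3, 1], Z_2=7
gen 2: Z_2=7, draws=[4, 5, 2, 3, 0, 5, 1], offspring=[2, 3, 1, 0, 1, 3, 1], Z_3=11
gen 3: Z_3=11, draws=[2, 4, 0, 5, 0, 5, 5, 4, 4, 5, 4], offspring=[1, 2, 1, 3, 1, 3, 3, 2, 2, 3, 2], Z_4=23

no
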